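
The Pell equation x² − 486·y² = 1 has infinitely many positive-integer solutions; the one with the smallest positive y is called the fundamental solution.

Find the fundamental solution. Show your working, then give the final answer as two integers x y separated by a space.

485 22

√486 = [22; 22,44, …], period ℓ=2 (even) → k=1
i=0: a=22 ⇒ p=22, q=1
i=1: a=22 ⇒ p=485, q=22
fundamental: x₁=485, y₁=22  (since 235225 − 486·484 = 1)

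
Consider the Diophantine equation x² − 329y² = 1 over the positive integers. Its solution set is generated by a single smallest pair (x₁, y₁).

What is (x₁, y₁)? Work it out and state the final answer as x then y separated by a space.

2376415 131016

d=329: √d = [18; 7,4,2,1,1,4,1,1,2,4,7,36] (ℓ=12, even), read p_11/q_11
i=0: a=18 ⇒ p=18, q=1
…
i=2: a=4 ⇒ p=526, q=29
…
i=5: a=1 ⇒ p=2884, q=159
…
i=7: a=1 ⇒ p=16125, q=889
i=8: a=1 ⇒ p=29366, q=1619
i=9: a=2 ⇒ p=74857, q=4127
i=10: a=4 ⇒ p=328794, q=18127
i=11: a=7 ⇒ p=2376415, q=131016
(x₁, y₁) = (2376415, 131016);  2376415² − 329·131016² = 1 ✓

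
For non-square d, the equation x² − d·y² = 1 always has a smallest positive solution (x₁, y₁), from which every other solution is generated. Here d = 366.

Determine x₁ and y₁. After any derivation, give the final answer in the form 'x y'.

907925 47458

√366 = [19; 7,1,1,1,2,12,2,1,1,1,7,38, …], period ℓ=12 (even) → k=11
a_0=19:  p_0=19·1+0=19,  q_0=19·0+1=1
…
a_5=2:  p_5=2·440+287=1167,  q_5=2·23+15=61
…
a_8=1:  p_8=1·30055+14444=44499,  q_8=1·1571+755=2326
…
a_10=1:  p_10=1·74554+44499=119053,  q_10=1·3897+2326=6223
a_11=7:  p_11=7·119053+74554=907925,  q_11=7·6223+3897=47458
(x₁, y₁) = (907925, 47458);  907925² − 366·47458² = 1 ✓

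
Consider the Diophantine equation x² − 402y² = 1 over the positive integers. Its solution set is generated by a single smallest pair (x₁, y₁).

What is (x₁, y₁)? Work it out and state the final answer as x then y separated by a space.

√402 = [20; 20,40, …], period ℓ=2 (even) → k=1
step 0: (20, 1)  from 20·(1,0) + (0,1)
step 1: (401, 20)  from 20·(20,1) + (1,0)
(x₁, y₁) = (401, 20);  401² − 402·20² = 1 ✓

401 20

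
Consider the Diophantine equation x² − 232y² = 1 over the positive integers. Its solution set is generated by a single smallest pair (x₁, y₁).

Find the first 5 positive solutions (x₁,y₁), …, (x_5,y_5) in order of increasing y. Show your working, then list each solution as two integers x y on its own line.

19603 1287
768555217 50458122
30131975818099 1978261129845
1181354243155834177 77559705806244948
46316174427035658925363 3040805823861378301443

√232 = [15; 4,3,7,3,4,30, …], period ℓ=6 (even) → k=5
step 0: (15, 1)  from 15·(1,0) + (0,1)
…
step 3: (1447, 95)  from 7·(198,13) + (61,4)
step 4: (4539, 298)  from 3·(1447,95) + (198,13)
step 5: (19603, 1287)  from 4·(4539,298) + (1447,95)
(x₁, y₁) = (19603, 1287);  19603² − 232·1287² = 1 ✓
k=2:  x_2 = 19603·19603+232·1287·1287 = 768555217,  y_2 = 19603·1287+1287·19603 = 50458122
k=3:  x_3 = 19603·768555217+232·1287·50458122 = 30131975818099,  y_3 = 19603·50458122+1287·768555217 = 1978261129845
k=4:  x_4 = 19603·30131975818099+232·1287·1978261129845 = 1181354243155834177,  y_4 = 19603·1978261129845+1287·30131975818099 = 77559705806244948
k=5:  x_5 = 19603·1181354243155834177+232·1287·77559705806244948 = 46316174427035658925363,  y_5 = 19603·77559705806244948+1287·1181354243155834177 = 3040805823861378301443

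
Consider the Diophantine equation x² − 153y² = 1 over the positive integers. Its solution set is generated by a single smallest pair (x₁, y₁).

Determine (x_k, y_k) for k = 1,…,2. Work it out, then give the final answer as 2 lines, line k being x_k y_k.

[12; 2,1,2,2,2,1,2,24] for √153; ℓ=8 ⇒ convergent index 7
i=0: a=12 ⇒ p=12, q=1
…
i=2: a=1 ⇒ p=37, q=3
…
i=4: a=2 ⇒ p=235, q=19
i=5: a=2 ⇒ p=569, q=46
i=6: a=1 ⇒ p=804, q=65
i=7: a=2 ⇒ p=2177, q=176
fundamental: x₁=2177, y₁=176  (since 4739329 − 153·30976 = 1)
(2177+176√153)^2 = 9478657 + 766304√153

2177 176
9478657 766304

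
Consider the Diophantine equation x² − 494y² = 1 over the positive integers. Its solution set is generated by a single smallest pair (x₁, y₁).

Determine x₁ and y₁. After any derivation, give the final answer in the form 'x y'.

√494 → a₀=22, period (4,2,2,1,2,1,2,2,4,44); ℓ=10 even so k=9
k=0  a_k=22  p_k/q_k = 22/1
k=1  a_k=4  p_k/q_k = 89/4
k=2  a_k=2  p_k/q_k = 200/9
k=3  a_k=2  p_k/q_k = 489/22
…
k=5  a_k=2  p_k/q_k = 1867/84
k=6  a_k=1  p_k/q_k = 2556/115
k=7  a_k=2  p_k/q_k = 6979/314
k=8  a_k=2  p_k/q_k = 16514/743
k=9  a_k=4  p_k/q_k = 73035/3286
→ (73035, 3286).  Check: 73035²=5334111225, 494·3286²=5334111224, difference 1.

73035 3286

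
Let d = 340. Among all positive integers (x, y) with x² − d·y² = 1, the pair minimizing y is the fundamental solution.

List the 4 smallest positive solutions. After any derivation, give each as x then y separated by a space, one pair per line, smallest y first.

285769 15498
163327842721 8857695924
93348068572789129 5062509812995614
53351968415791425367681 2893416733491029538408

√340 = [18; 2,3,1,1,1,…,3,2,36, …], period ℓ=14 (even) → k=13
a_0=18:  p_0=18·1+0=18,  q_0=18·0+1=1
a_1=2:  p_1=2·18+1=37,  q_1=2·1+0=2
a_2=3:  p_2=3·37+18=129,  q_2=3·2+1=7
a_3=1:  p_3=1·129+37=166,  q_3=1·7+2=9
a_4=1:  p_4=1·166+129=295,  q_4=1·9+7=16
…
a_7=8:  p_7=8·756+461=6509,  q_7=8·41+25=353
…
a_10=1:  p_10=1·13774+7265=21039,  q_10=1·747+394=1141
…
a_12=3:  p_12=3·34813+21039=125478,  q_12=3·1888+1141=6805
a_13=2:  p_13=2·125478+34813=285769,  q_13=2·6805+1888=15498
fundamental: x₁=285769, y₁=15498  (since 81663921361 − 340·240188004 = 1)
(285769+15498√340)^2 = 163327842721 + 8857695924√340
(285769+15498√340)^3 = 93348068572789129 + 5062509812995614√340
(285769+15498√340)^4 = 53351968415791425367681 + 2893416733491029538408√340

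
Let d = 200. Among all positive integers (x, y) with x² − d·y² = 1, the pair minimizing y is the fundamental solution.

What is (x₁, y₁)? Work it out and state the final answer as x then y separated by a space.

99 7

√200 = [14; 7,28, …], period ℓ=2 (even) → k=1
step 0: (14, 1)  from 14·(1,0) + (0,1)
step 1: (99, 7)  from 7·(14,1) + (1,0)
→ (99, 7).  Check: 99²=9801, 200·7²=9800, difference 1.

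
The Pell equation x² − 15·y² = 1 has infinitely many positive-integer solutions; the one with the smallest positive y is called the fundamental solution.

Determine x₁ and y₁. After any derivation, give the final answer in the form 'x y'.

4 1

d=15: √d = [3; 1,6] (ℓ=2, even), read p_1/q_1
a_0=3:  p_0=3·1+0=3,  q_0=3·0+1=1
a_1=1:  p_1=1·3+1=4,  q_1=1·1+0=1
→ (4, 1).  Check: 4²=16, 15·1²=15, difference 1.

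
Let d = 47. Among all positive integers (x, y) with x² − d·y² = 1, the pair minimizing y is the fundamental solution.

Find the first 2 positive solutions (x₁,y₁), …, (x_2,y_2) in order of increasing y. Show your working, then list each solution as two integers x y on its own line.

48 7
4607 672

d=47: √d = [6; 1,5,1,12] (ℓ=4, even), read p_3/q_3
k=0  a_k=6  p_k/q_k = 6/1
…
k=2  a_k=5  p_k/q_k = 41/6
k=3  a_k=1  p_k/q_k = 48/7
→ (48, 7).  Check: 48²=2304, 47·7²=2303, difference 1.
(x_2, y_2) = (48·48 + 47·7·7, 48·7 + 7·48) = (4607, 672)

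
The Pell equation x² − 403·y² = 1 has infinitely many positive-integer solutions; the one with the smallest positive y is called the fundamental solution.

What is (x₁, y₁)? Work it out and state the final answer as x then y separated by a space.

669878 33369

√403 → a₀=20, period (13,2,1,3,1,3,1,2,13,40); ℓ=10 even so k=9
a_0=20:  p_0=20·1+0=20,  q_0=20·0+1=1
…
a_3=1:  p_3=1·542+261=803,  q_3=1·27+13=40
a_4=3:  p_4=3·803+542=2951,  q_4=3·40+27=147
a_5=1:  p_5=1·2951+803=3754,  q_5=1·147+40=187
a_6=3:  p_6=3·3754+2951=14213,  q_6=3·187+147=708
…
a_8=2:  p_8=2·17967+14213=50147,  q_8=2·895+708=2498
a_9=13:  p_9=13·50147+17967=669878,  q_9=13·2498+895=33369
fundamental: x₁=669878, y₁=33369  (since 448736534884 − 403·1113490161 = 1)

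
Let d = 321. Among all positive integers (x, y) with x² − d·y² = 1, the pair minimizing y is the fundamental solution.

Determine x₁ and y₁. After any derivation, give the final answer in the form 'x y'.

215 12

[17; 1,10,1,34] for √321; ℓ=4 ⇒ convergent index 3
a_0=17:  p_0=17·1+0=17,  q_0=17·0+1=1
…
a_2=10:  p_2=10·18+17=197,  q_2=10·1+1=11
a_3=1:  p_3=1·197+18=215,  q_3=1·11+1=12
fundamental: x₁=215, y₁=12  (since 46225 − 321·144 = 1)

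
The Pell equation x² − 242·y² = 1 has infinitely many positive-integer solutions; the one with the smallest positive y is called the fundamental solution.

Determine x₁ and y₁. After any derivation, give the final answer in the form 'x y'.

19601 1260

√242 → a₀=15, period (1,1,3,1,14,1,3,1,1,30); ℓ=10 even so k=9
i=0: a=15 ⇒ p=15, q=1
i=1: a=1 ⇒ p=16, q=1
…
i=3: a=3 ⇒ p=109, q=7
i=4: a=1 ⇒ p=140, q=9
…
i=6: a=1 ⇒ p=2209, q=142
i=7: a=3 ⇒ p=8696, q=559
i=8: a=1 ⇒ p=10905, q=701
i=9: a=1 ⇒ p=19601, q=1260
(x₁, y₁) = (19601, 1260);  19601² − 242·1260² = 1 ✓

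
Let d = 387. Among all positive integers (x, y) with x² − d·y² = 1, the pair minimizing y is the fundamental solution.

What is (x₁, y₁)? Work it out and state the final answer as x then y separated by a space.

3482 177

√387 = [19; 1,2,19,2,1,38, …], period ℓ=6 (even) → k=5
i=0: a=19 ⇒ p=19, q=1
…
i=2: a=2 ⇒ p=59, q=3
…
i=4: a=2 ⇒ p=2341, q=119
i=5: a=1 ⇒ p=3482, q=177
→ (3482, 177).  Check: 3482²=12124324, 387·177²=12124323, difference 1.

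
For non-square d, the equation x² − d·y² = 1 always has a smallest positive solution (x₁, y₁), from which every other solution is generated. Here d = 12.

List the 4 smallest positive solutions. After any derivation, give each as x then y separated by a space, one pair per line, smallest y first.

d=12: √d = [3; 2,6] (ℓ=2, even), read p_1/q_1
i=0: a=3 ⇒ p=3, q=1
i=1: a=2 ⇒ p=7, q=2
→ (7, 2).  Check: 7²=49, 12·2²=48, difference 1.
(7+2√12)^2 = 97 + 28√12
(7+2√12)^3 = 1351 + 390√12
(7+2√12)^4 = 18817 + 5432√12

7 2
97 28
1351 390
18817 5432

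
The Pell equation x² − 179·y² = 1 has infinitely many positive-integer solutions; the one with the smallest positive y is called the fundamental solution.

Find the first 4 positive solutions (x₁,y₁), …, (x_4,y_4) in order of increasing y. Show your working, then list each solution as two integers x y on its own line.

4190210 313191
35115719688199 2624672120220
294284479589372473370 21995854729733779209
2466227538440333747559727201 184334500894152933286567560

√179 → a₀=13, period (2,1,1,1,3,…,1,2,26); ℓ=14 even so k=13
i=0: a=13 ⇒ p=13, q=1
…
i=3: a=1 ⇒ p=67, q=5
i=4: a=1 ⇒ p=107, q=8
i=5: a=3 ⇒ p=388, q=29
i=6: a=5 ⇒ p=2047, q=153
i=7: a=13 ⇒ p=26999, q=2018
i=8: a=5 ⇒ p=137042, q=10243
i=9: a=3 ⇒ p=438125, q=32747
i=10: a=1 ⇒ p=575167, q=42990
…
i=12: a=1 ⇒ p=1588459, q=118727
i=13: a=2 ⇒ p=4190210, q=313191
fundamental: x₁=4190210, y₁=313191  (since 17557859844100 − 179·98088602481 = 1)
k=2:  x_2 = 4190210·4190210+179·313191·313191 = 35115719688199,  y_2 = 4190210·313191+313191·4190210 = 2624672120220
k=3:  x_3 = 4190210·35115719688199+179·313191·2624672120220 = 294284479589372473370,  y_3 = 4190210·2624672120220+313191·35115719688199 = 21995854729733779209
k=4:  x_4 = 4190210·294284479589372473370+179·313191·21995854729733779209 = 2466227538440333747559727201,  y_4 = 4190210·21995854729733779209+313191·294284479589372473370 = 184334500894152933286567560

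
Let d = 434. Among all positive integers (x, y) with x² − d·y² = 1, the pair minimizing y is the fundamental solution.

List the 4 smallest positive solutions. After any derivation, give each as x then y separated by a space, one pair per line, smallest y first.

125 6
31249 1500
7812125 374994
1953000001 93747000

[20; 1,4,1,40] for √434; ℓ=4 ⇒ convergent index 3
k=0  a_k=20  p_k/q_k = 20/1
k=1  a_k=1  p_k/q_k = 21/1
k=2  a_k=4  p_k/q_k = 104/5
k=3  a_k=1  p_k/q_k = 125/6
→ (125, 6).  Check: 125²=15625, 434·6²=15624, difference 1.
n=2: (125,6)∘(125,6) = (125·125+434·6·6, 125·6+6·125) = (31249,1500)
n=3: (31249,1500)∘(125,6) = (125·31249+434·6·1500, 125·1500+6·31249) = (7812125,374994)
n=4: (7812125,374994)∘(125,6) = (125·7812125+434·6·374994, 125·374994+6·7812125) = (1953000001,93747000)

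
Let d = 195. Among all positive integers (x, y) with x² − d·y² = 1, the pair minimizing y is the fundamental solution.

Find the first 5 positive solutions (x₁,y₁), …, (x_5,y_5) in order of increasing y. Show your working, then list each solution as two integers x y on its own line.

14 1
391 28
10934 783
305761 21896
8550374 612305

√195 → a₀=13, period (1,26); ℓ=2 even so k=1
step 0: (13, 1)  from 13·(1,0) + (0,1)
step 1: (14, 1)  from 1·(13,1) + (1,0)
fundamental: x₁=14, y₁=1  (since 196 − 195·1 = 1)
n=2: (14,1)∘(14,1) = (14·14+195·1·1, 14·1+1·14) = (391,28)
n=3: (391,28)∘(14,1) = (14·391+195·1·28, 14·28+1·391) = (10934,783)
n=4: (10934,783)∘(14,1) = (14·10934+195·1·783, 14·783+1·10934) = (305761,21896)
n=5: (305761,21896)∘(14,1) = (14·305761+195·1·21896, 14·21896+1·305761) = (8550374,612305)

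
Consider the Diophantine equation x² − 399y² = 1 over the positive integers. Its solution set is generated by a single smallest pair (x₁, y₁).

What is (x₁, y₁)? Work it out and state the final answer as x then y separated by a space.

[19; 1,38] for √399; ℓ=2 ⇒ convergent index 1
i=0: a=19 ⇒ p=19, q=1
i=1: a=1 ⇒ p=20, q=1
(x₁, y₁) = (20, 1);  20² − 399·1² = 1 ✓

20 1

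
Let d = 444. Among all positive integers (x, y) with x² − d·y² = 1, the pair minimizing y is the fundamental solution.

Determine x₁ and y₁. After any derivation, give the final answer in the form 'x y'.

√444 → a₀=21, period (14,42); ℓ=2 even so k=1
step 0: (21, 1)  from 21·(1,0) + (0,1)
step 1: (295, 14)  from 14·(21,1) + (1,0)
fundamental: x₁=295, y₁=14  (since 87025 − 444·196 = 1)

295 14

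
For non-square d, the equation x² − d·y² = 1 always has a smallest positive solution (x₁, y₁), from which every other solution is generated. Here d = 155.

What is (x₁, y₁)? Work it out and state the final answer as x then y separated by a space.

√155 = [12; 2,4,2,24, …], period ℓ=4 (even) → k=3
k=0  a_k=12  p_k/q_k = 12/1
k=1  a_k=2  p_k/q_k = 25/2
k=2  a_k=4  p_k/q_k = 112/9
k=3  a_k=2  p_k/q_k = 249/20
→ (249, 20).  Check: 249²=62001, 155·20²=62000, difference 1.

249 20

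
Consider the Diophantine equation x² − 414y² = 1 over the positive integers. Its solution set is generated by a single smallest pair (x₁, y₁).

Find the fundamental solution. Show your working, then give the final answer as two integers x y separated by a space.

24335 1196

√414 → a₀=20, period (2,1,7,2,7,1,2,40); ℓ=8 even so k=7
step 0: (20, 1)  from 20·(1,0) + (0,1)
…
step 2: (61, 3)  from 1·(41,2) + (20,1)
…
step 6: (8444, 415)  from 1·(7447,366) + (997,49)
step 7: (24335, 1196)  from 2·(8444,415) + (7447,366)
→ (24335, 1196).  Check: 24335²=592192225, 414·1196²=592192224, difference 1.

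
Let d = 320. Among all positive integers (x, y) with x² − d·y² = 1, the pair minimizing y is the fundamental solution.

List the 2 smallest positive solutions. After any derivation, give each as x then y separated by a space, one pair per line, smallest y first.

[17; 1,7,1,34] for √320; ℓ=4 ⇒ convergent index 3
k=0  a_k=17  p_k/q_k = 17/1
…
k=2  a_k=7  p_k/q_k = 143/8
k=3  a_k=1  p_k/q_k = 161/9
→ (161, 9).  Check: 161²=25921, 320·9²=25920, difference 1.
n=2: (161,9)∘(161,9) = (161·161+320·9·9, 161·9+9·161) = (51841,2898)

161 9
51841 2898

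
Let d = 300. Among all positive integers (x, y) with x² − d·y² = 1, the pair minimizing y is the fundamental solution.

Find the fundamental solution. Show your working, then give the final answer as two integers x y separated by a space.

1351 78

√300 → a₀=17, period (3,8,3,34); ℓ=4 even so k=3
k=0  a_k=17  p_k/q_k = 17/1
…
k=2  a_k=8  p_k/q_k = 433/25
k=3  a_k=3  p_k/q_k = 1351/78
(x₁, y₁) = (1351, 78);  1351² − 300·78² = 1 ✓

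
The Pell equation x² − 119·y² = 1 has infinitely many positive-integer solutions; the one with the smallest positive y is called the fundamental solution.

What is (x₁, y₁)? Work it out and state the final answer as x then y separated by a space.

√119 → a₀=10, period (1,9,1,20); ℓ=4 even so k=3
i=0: a=10 ⇒ p=10, q=1
i=1: a=1 ⇒ p=11, q=1
i=2: a=9 ⇒ p=109, q=10
i=3: a=1 ⇒ p=120, q=11
fundamental: x₁=120, y₁=11  (since 14400 − 119·121 = 1)

120 11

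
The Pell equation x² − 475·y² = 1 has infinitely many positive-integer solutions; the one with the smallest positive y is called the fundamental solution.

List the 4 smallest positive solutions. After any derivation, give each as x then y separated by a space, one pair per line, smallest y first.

d=475: √d = [21; 1,3,1,6,2,6,1,3,1,42] (ℓ=10, even), read p_9/q_9
a_0=21:  p_0=21·1+0=21,  q_0=21·0+1=1
a_1=1:  p_1=1·21+1=22,  q_1=1·1+0=1
…
a_3=1:  p_3=1·87+22=109,  q_3=1·4+1=5
…
a_6=6:  p_6=6·1591+741=10287,  q_6=6·73+34=472
…
a_8=3:  p_8=3·11878+10287=45921,  q_8=3·545+472=2107
a_9=1:  p_9=1·45921+11878=57799,  q_9=1·2107+545=2652
(x₁, y₁) = (57799, 2652);  57799² − 475·2652² = 1 ✓
n=2: (57799,2652)∘(57799,2652) = (57799·57799+475·2652·2652, 57799·2652+2652·57799) = (6681448801,306565896)
n=3: (6681448801,306565896)∘(57799,2652) = (57799·6681448801+475·2652·306565896, 57799·306565896+2652·6681448801) = (772362118440199,35438404443156)
n=4: (772362118440199,35438404443156)∘(57799,2652) = (57799·772362118440199+475·2652·35438404443156, 57799·35438404443156+2652·772362118440199) = (89283516160768675201,4096608676513381392)

57799 2652
6681448801 306565896
772362118440199 35438404443156
89283516160768675201 4096608676513381392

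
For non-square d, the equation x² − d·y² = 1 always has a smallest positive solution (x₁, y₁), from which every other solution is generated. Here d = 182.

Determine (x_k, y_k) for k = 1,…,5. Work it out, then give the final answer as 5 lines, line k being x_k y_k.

27 2
1457 108
78651 5830
4245697 314712
229188987 16988618

[13; 2,26] for √182; ℓ=2 ⇒ convergent index 1
step 0: (13, 1)  from 13·(1,0) + (0,1)
step 1: (27, 2)  from 2·(13,1) + (1,0)
→ (27, 2).  Check: 27²=729, 182·2²=728, difference 1.
(27+2√182)^2 = 1457 + 108√182
(27+2√182)^3 = 78651 + 5830√182
(27+2√182)^4 = 4245697 + 314712√182
(27+2√182)^5 = 229188987 + 16988618√182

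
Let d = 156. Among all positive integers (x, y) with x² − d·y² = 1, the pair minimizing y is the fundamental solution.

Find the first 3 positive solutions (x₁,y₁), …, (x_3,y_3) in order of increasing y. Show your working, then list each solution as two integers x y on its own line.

[12; 2,24] for √156; ℓ=2 ⇒ convergent index 1
a_0=12:  p_0=12·1+0=12,  q_0=12·0+1=1
a_1=2:  p_1=2·12+1=25,  q_1=2·1+0=2
(x₁, y₁) = (25, 2);  25² − 156·2² = 1 ✓
(25+2√156)^2 = 1249 + 100√156
(25+2√156)^3 = 62425 + 4998√156

25 2
1249 100
62425 4998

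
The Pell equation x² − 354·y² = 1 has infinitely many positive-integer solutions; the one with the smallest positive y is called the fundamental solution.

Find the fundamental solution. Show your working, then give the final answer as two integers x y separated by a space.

258065 13716

[18; 1,4,2,2,18,2,2,4,1,36] for √354; ℓ=10 ⇒ convergent index 9
a_0=18:  p_0=18·1+0=18,  q_0=18·0+1=1
…
a_7=2:  p_7=2·19210+9351=47771,  q_7=2·1021+497=2539
a_8=4:  p_8=4·47771+19210=210294,  q_8=4·2539+1021=11177
a_9=1:  p_9=1·210294+47771=258065,  q_9=1·11177+2539=13716
(x₁, y₁) = (258065, 13716);  258065² − 354·13716² = 1 ✓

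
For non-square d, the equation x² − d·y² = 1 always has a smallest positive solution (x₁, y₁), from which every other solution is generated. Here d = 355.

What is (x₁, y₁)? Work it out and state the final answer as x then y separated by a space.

954809 50676

√355 → a₀=18, period (1,5,3,3,1,6,1,3,3,5,1,36); ℓ=12 even so k=11
a_0=18:  p_0=18·1+0=18,  q_0=18·0+1=1
…
a_3=3:  p_3=3·113+19=358,  q_3=3·6+1=19
…
a_5=1:  p_5=1·1187+358=1545,  q_5=1·63+19=82
…
a_7=1:  p_7=1·10457+1545=12002,  q_7=1·555+82=637
…
a_9=3:  p_9=3·46463+12002=151391,  q_9=3·2466+637=8035
a_10=5:  p_10=5·151391+46463=803418,  q_10=5·8035+2466=42641
a_11=1:  p_11=1·803418+151391=954809,  q_11=1·42641+8035=50676
(x₁, y₁) = (954809, 50676);  954809² − 355·50676² = 1 ✓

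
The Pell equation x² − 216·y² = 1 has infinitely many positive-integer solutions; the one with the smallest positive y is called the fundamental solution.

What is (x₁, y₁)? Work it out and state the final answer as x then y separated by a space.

485 33

√216 = [14; 1,2,3,2,1,28, …], period ℓ=6 (even) → k=5
step 0: (14, 1)  from 14·(1,0) + (0,1)
step 1: (15, 1)  from 1·(14,1) + (1,0)
…
step 3: (147, 10)  from 3·(44,3) + (15,1)
step 4: (338, 23)  from 2·(147,10) + (44,3)
step 5: (485, 33)  from 1·(338,23) + (147,10)
→ (485, 33).  Check: 485²=235225, 216·33²=235224, difference 1.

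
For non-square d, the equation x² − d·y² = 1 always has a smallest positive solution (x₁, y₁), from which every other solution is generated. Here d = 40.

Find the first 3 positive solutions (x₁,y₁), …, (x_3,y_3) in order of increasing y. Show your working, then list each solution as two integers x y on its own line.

19 3
721 114
27379 4329

√40 → a₀=6, period (3,12); ℓ=2 even so k=1
i=0: a=6 ⇒ p=6, q=1
i=1: a=3 ⇒ p=19, q=3
→ (19, 3).  Check: 19²=361, 40·3²=360, difference 1.
(x_2, y_2) = (19·19 + 40·3·3, 19·3 + 3·19) = (721, 114)
(x_3, y_3) = (19·721 + 40·3·114, 19·114 + 3·721) = (27379, 4329)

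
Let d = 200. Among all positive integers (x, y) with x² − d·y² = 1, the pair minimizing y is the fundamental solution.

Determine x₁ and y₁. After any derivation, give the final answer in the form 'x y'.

d=200: √d = [14; 7,28] (ℓ=2, even), read p_1/q_1
step 0: (14, 1)  from 14·(1,0) + (0,1)
step 1: (99, 7)  from 7·(14,1) + (1,0)
fundamental: x₁=99, y₁=7  (since 9801 − 200·49 = 1)

99 7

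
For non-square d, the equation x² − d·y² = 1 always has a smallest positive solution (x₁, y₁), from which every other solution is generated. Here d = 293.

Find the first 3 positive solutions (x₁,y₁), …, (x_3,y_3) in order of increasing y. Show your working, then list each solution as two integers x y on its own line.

12320649 719780
303596783562401 17736313474440
7481018815602612315849 437045785745090703340

d=293: √d = [17; 8,1,1,8,34] (ℓ=5, odd), read p_9/q_9
step 0: (17, 1)  from 17·(1,0) + (0,1)
step 1: (137, 8)  from 8·(17,1) + (1,0)
step 2: (154, 9)  from 1·(137,8) + (17,1)
step 3: (291, 17)  from 1·(154,9) + (137,8)
step 4: (2482, 145)  from 8·(291,17) + (154,9)
step 5: (84679, 4947)  from 34·(2482,145) + (291,17)
step 6: (679914, 39721)  from 8·(84679,4947) + (2482,145)
…
step 8: (1444507, 84389)  from 1·(764593,44668) + (679914,39721)
step 9: (12320649, 719780)  from 8·(1444507,84389) + (764593,44668)
fundamental: x₁=12320649, y₁=719780  (since 151798391781201 − 293·518083248400 = 1)
(12320649+719780√293)^2 = 303596783562401 + 17736313474440√293
(12320649+719780√293)^3 = 7481018815602612315849 + 437045785745090703340√293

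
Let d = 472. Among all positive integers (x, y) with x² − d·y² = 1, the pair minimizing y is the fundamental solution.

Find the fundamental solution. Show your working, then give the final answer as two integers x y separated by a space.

d=472: √d = [21; 1,2,1,1,1,…,2,1,42] (ℓ=14, even), read p_13/q_13
step 0: (21, 1)  from 21·(1,0) + (0,1)
step 1: (22, 1)  from 1·(21,1) + (1,0)
step 2: (65, 3)  from 2·(22,1) + (21,1)
…
step 4: (152, 7)  from 1·(87,4) + (65,3)
step 5: (239, 11)  from 1·(152,7) + (87,4)
…
step 9: (30003, 1381)  from 1·(24224,1115) + (5779,266)
…
step 11: (84230, 3877)  from 1·(54227,2496) + (30003,1381)
step 12: (222687, 10250)  from 2·(84230,3877) + (54227,2496)
step 13: (306917, 14127)  from 1·(222687,10250) + (84230,3877)
fundamental: x₁=306917, y₁=14127  (since 94198044889 − 472·199572129 = 1)

306917 14127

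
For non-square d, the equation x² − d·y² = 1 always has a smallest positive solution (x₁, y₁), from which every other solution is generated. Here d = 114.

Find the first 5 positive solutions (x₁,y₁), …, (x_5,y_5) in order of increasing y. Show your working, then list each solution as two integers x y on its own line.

√114 = [10; 1,2,10,2,1,20, …], period ℓ=6 (even) → k=5
step 0: (10, 1)  from 10·(1,0) + (0,1)
step 1: (11, 1)  from 1·(10,1) + (1,0)
…
step 3: (331, 31)  from 10·(32,3) + (11,1)
step 4: (694, 65)  from 2·(331,31) + (32,3)
step 5: (1025, 96)  from 1·(694,65) + (331,31)
fundamental: x₁=1025, y₁=96  (since 1050625 − 114·9216 = 1)
n=2: (1025,96)∘(1025,96) = (1025·1025+114·96·96, 1025·96+96·1025) = (2101249,196800)
n=3: (2101249,196800)∘(1025,96) = (1025·2101249+114·96·196800, 1025·196800+96·2101249) = (4307559425,403439904)
n=4: (4307559425,403439904)∘(1025,96) = (1025·4307559425+114·96·403439904, 1025·403439904+96·4307559425) = (8830494720001,827051606400)
n=5: (8830494720001,827051606400)∘(1025,96) = (1025·8830494720001+114·96·827051606400, 1025·827051606400+96·8830494720001) = (18102509868442625,1695455389680096)

1025 96
2101249 196800
4307559425 403439904
8830494720001 827051606400
18102509868442625 1695455389680096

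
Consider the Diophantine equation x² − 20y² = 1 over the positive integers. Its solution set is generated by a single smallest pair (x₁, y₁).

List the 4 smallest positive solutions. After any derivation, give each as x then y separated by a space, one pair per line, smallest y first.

9 2
161 36
2889 646
51841 11592

√20 → a₀=4, period (2,8); ℓ=2 even so k=1
a_0=4:  p_0=4·1+0=4,  q_0=4·0+1=1
a_1=2:  p_1=2·4+1=9,  q_1=2·1+0=2
(x₁, y₁) = (9, 2);  9² − 20·2² = 1 ✓
(9+2√20)^2 = 161 + 36√20
(9+2√20)^3 = 2889 + 646√20
(9+2√20)^4 = 51841 + 11592√20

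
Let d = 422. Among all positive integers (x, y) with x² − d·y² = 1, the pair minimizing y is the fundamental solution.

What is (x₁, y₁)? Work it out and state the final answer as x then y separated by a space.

7022501 341850

d=422: √d = [20; 1,1,5,2,1,…,1,1,40] (ℓ=14, even), read p_13/q_13
i=0: a=20 ⇒ p=20, q=1
…
i=2: a=1 ⇒ p=41, q=2
i=3: a=5 ⇒ p=226, q=11
i=4: a=2 ⇒ p=493, q=24
i=5: a=1 ⇒ p=719, q=35
…
i=7: a=20 ⇒ p=53719, q=2615
i=8: a=3 ⇒ p=163807, q=7974
…
i=11: a=5 ⇒ p=3211821, q=156349
i=12: a=1 ⇒ p=3810680, q=185501
i=13: a=1 ⇒ p=7022501, q=341850
fundamental: x₁=7022501, y₁=341850  (since 49315520295001 − 422·116861422500 = 1)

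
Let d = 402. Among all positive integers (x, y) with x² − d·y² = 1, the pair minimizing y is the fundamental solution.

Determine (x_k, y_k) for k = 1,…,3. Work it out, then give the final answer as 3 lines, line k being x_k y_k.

[20; 20,40] for √402; ℓ=2 ⇒ convergent index 1
step 0: (20, 1)  from 20·(1,0) + (0,1)
step 1: (401, 20)  from 20·(20,1) + (1,0)
fundamental: x₁=401, y₁=20  (since 160801 − 402·400 = 1)
k=2:  x_2 = 401·401+402·20·20 = 321601,  y_2 = 401·20+20·401 = 16040
k=3:  x_3 = 401·321601+402·20·16040 = 257923601,  y_3 = 401·16040+20·321601 = 12864060

401 20
321601 16040
257923601 12864060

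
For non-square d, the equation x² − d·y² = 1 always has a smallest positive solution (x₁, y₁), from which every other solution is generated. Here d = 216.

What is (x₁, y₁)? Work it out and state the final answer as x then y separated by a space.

√216 = [14; 1,2,3,2,1,28, …], period ℓ=6 (even) → k=5
step 0: (14, 1)  from 14·(1,0) + (0,1)
…
step 4: (338, 23)  from 2·(147,10) + (44,3)
step 5: (485, 33)  from 1·(338,23) + (147,10)
(x₁, y₁) = (485, 33);  485² − 216·33² = 1 ✓

485 33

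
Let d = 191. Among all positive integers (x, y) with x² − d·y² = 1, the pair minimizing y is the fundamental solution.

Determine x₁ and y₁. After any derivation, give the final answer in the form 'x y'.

8994000 650783

√191 = [13; 1,4,1,1,3,…,4,1,26, …], period ℓ=16 (even) → k=15
i=0: a=13 ⇒ p=13, q=1
i=1: a=1 ⇒ p=14, q=1
i=2: a=4 ⇒ p=69, q=5
i=3: a=1 ⇒ p=83, q=6
…
i=5: a=3 ⇒ p=539, q=39
i=6: a=2 ⇒ p=1230, q=89
i=7: a=2 ⇒ p=2999, q=217
i=8: a=13 ⇒ p=40217, q=2910
i=9: a=2 ⇒ p=83433, q=6037
i=10: a=2 ⇒ p=207083, q=14984
i=11: a=3 ⇒ p=704682, q=50989
…
i=13: a=1 ⇒ p=1616447, q=116962
i=14: a=4 ⇒ p=7377553, q=533821
i=15: a=1 ⇒ p=8994000, q=650783
fundamental: x₁=8994000, y₁=650783  (since 80892036000000 − 191·423518513089 = 1)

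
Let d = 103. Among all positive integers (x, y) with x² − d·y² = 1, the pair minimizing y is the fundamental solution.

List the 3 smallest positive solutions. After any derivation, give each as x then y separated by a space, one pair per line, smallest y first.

√103 = [10; 6,1,2,1,1,9,1,1,2,1,6,20, …], period ℓ=12 (even) → k=11
step 0: (10, 1)  from 10·(1,0) + (0,1)
step 1: (61, 6)  from 6·(10,1) + (1,0)
…
step 3: (203, 20)  from 2·(71,7) + (61,6)
step 4: (274, 27)  from 1·(203,20) + (71,7)
step 5: (477, 47)  from 1·(274,27) + (203,20)
step 6: (4567, 450)  from 9·(477,47) + (274,27)
step 7: (5044, 497)  from 1·(4567,450) + (477,47)
step 8: (9611, 947)  from 1·(5044,497) + (4567,450)
step 9: (24266, 2391)  from 2·(9611,947) + (5044,497)
step 10: (33877, 3338)  from 1·(24266,2391) + (9611,947)
step 11: (227528, 22419)  from 6·(33877,3338) + (24266,2391)
(x₁, y₁) = (227528, 22419);  227528² − 103·22419² = 1 ✓
k=2:  x_2 = 227528·227528+103·22419·22419 = 103537981567,  y_2 = 227528·22419+22419·227528 = 10201900464
k=3:  x_3 = 227528·103537981567+103·22419·10201900464 = 47115579739725224,  y_3 = 227528·10201900464+22419·103537981567 = 4642436017523565

227528 22419
103537981567 10201900464
47115579739725224 4642436017523565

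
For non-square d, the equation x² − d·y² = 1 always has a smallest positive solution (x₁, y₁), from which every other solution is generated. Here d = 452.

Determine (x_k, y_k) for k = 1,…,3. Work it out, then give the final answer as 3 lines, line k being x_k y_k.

[21; 3,1,5,3,10,3,5,1,3,42] for √452; ℓ=10 ⇒ convergent index 9
k=0  a_k=21  p_k/q_k = 21/1
k=1  a_k=3  p_k/q_k = 64/3
…
k=5  a_k=10  p_k/q_k = 16009/753
…
k=8  a_k=1  p_k/q_k = 313483/14745
k=9  a_k=3  p_k/q_k = 1204353/56648
(x₁, y₁) = (1204353, 56648);  1204353² − 452·56648² = 1 ✓
(1204353+56648√452)^2 = 2900932297217 + 136448377488√452
(1204353+56648√452)^3 = 6987493029899166849 + 328664025545553880√452

1204353 56648
2900932297217 136448377488
6987493029899166849 328664025545553880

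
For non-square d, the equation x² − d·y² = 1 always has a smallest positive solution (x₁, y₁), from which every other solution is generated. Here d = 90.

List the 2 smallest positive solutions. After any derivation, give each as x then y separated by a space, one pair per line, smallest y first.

d=90: √d = [9; 2,18] (ℓ=2, even), read p_1/q_1
i=0: a=9 ⇒ p=9, q=1
i=1: a=2 ⇒ p=19, q=2
(x₁, y₁) = (19, 2);  19² − 90·2² = 1 ✓
(x_2, y_2) = (19·19 + 90·2·2, 19·2 + 2·19) = (721, 76)

19 2
721 76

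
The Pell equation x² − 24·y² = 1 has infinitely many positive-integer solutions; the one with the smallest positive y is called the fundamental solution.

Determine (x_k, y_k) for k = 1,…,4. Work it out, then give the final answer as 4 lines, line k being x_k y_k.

√24 = [4; 1,8, …], period ℓ=2 (even) → k=1
a_0=4:  p_0=4·1+0=4,  q_0=4·0+1=1
a_1=1:  p_1=1·4+1=5,  q_1=1·1+0=1
(x₁, y₁) = (5, 1);  5² − 24·1² = 1 ✓
(5+1√24)^2 = 49 + 10√24
(5+1√24)^3 = 485 + 99√24
(5+1√24)^4 = 4801 + 980√24

5 1
49 10
485 99
4801 980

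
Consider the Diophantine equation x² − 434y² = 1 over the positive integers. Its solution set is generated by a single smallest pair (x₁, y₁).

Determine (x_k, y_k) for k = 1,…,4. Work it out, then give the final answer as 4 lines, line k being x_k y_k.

d=434: √d = [20; 1,4,1,40] (ℓ=4, even), read p_3/q_3
k=0  a_k=20  p_k/q_k = 20/1
…
k=2  a_k=4  p_k/q_k = 104/5
k=3  a_k=1  p_k/q_k = 125/6
→ (125, 6).  Check: 125²=15625, 434·6²=15624, difference 1.
(125+6√434)^2 = 31249 + 1500√434
(125+6√434)^3 = 7812125 + 374994√434
(125+6√434)^4 = 1953000001 + 93747000√434

125 6
31249 1500
7812125 374994
1953000001 93747000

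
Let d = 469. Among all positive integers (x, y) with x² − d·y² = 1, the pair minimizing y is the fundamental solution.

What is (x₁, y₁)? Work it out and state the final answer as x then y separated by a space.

137215 6336

[21; 1,1,1,10,6,10,1,1,1,42] for √469; ℓ=10 ⇒ convergent index 9
i=0: a=21 ⇒ p=21, q=1
…
i=2: a=1 ⇒ p=43, q=2
i=3: a=1 ⇒ p=65, q=3
i=4: a=10 ⇒ p=693, q=32
i=5: a=6 ⇒ p=4223, q=195
i=6: a=10 ⇒ p=42923, q=1982
i=7: a=1 ⇒ p=47146, q=2177
i=8: a=1 ⇒ p=90069, q=4159
i=9: a=1 ⇒ p=137215, q=6336
→ (137215, 6336).  Check: 137215²=18827956225, 469·6336²=18827956224, difference 1.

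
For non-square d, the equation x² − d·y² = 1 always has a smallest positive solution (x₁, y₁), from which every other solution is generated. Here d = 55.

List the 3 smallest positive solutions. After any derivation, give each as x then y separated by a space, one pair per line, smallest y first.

89 12
15841 2136
2819609 380196

√55 → a₀=7, period (2,2,2,14); ℓ=4 even so k=3
k=0  a_k=7  p_k/q_k = 7/1
k=1  a_k=2  p_k/q_k = 15/2
k=2  a_k=2  p_k/q_k = 37/5
k=3  a_k=2  p_k/q_k = 89/12
→ (89, 12).  Check: 89²=7921, 55·12²=7920, difference 1.
(x_2, y_2) = (89·89 + 55·12·12, 89·12 + 12·89) = (15841, 2136)
(x_3, y_3) = (89·15841 + 55·12·2136, 89·2136 + 12·15841) = (2819609, 380196)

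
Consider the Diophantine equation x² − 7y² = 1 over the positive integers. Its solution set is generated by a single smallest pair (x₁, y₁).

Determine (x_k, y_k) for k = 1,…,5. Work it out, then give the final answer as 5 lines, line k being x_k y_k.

√7 = [2; 1,1,1,4, …], period ℓ=4 (even) → k=3
a_0=2:  p_0=2·1+0=2,  q_0=2·0+1=1
…
a_2=1:  p_2=1·3+2=5,  q_2=1·1+1=2
a_3=1:  p_3=1·5+3=8,  q_3=1·2+1=3
fundamental: x₁=8, y₁=3  (since 64 − 7·9 = 1)
(x_2, y_2) = (8·8 + 7·3·3, 8·3 + 3·8) = (127, 48)
(x_3, y_3) = (8·127 + 7·3·48, 8·48 + 3·127) = (2024, 765)
(x_4, y_4) = (8·2024 + 7·3·765, 8·765 + 3·2024) = (32257, 12192)
(x_5, y_5) = (8·32257 + 7·3·12192, 8·12192 + 3·32257) = (514088, 194307)

8 3
127 48
2024 765
32257 12192
514088 194307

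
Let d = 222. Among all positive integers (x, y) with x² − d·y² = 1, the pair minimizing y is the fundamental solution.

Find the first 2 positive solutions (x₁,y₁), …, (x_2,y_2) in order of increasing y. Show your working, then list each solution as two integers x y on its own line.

√222 → a₀=14, period (1,8,1,28); ℓ=4 even so k=3
i=0: a=14 ⇒ p=14, q=1
…
i=2: a=8 ⇒ p=134, q=9
i=3: a=1 ⇒ p=149, q=10
→ (149, 10).  Check: 149²=22201, 222·10²=22200, difference 1.
(149+10√222)^2 = 44401 + 2980√222

149 10
44401 2980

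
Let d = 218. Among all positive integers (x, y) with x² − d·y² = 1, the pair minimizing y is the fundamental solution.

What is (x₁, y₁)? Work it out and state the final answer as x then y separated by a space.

126003 8534

[14; 1,3,3,1,28] for √218; ℓ=5 ⇒ convergent index 9
step 0: (14, 1)  from 14·(1,0) + (0,1)
…
step 8: (96370, 6527)  from 3·(29633,2007) + (7471,506)
step 9: (126003, 8534)  from 1·(96370,6527) + (29633,2007)
→ (126003, 8534).  Check: 126003²=15876756009, 218·8534²=15876756008, difference 1.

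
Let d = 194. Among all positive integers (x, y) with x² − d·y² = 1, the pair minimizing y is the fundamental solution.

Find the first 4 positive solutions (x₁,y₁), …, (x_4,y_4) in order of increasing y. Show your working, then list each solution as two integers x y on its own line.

195 14
76049 5460
29658915 2129386
11566900801 830455080

[13; 1,12,1,26] for √194; ℓ=4 ⇒ convergent index 3
i=0: a=13 ⇒ p=13, q=1
…
i=2: a=12 ⇒ p=181, q=13
i=3: a=1 ⇒ p=195, q=14
(x₁, y₁) = (195, 14);  195² − 194·14² = 1 ✓
(195+14√194)^2 = 76049 + 5460√194
(195+14√194)^3 = 29658915 + 2129386√194
(195+14√194)^4 = 11566900801 + 830455080√194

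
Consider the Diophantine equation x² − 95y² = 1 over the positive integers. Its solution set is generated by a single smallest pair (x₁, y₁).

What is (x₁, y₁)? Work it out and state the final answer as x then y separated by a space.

√95 → a₀=9, period (1,2,1,18); ℓ=4 even so k=3
k=0  a_k=9  p_k/q_k = 9/1
…
k=2  a_k=2  p_k/q_k = 29/3
k=3  a_k=1  p_k/q_k = 39/4
→ (39, 4).  Check: 39²=1521, 95·4²=1520, difference 1.

39 4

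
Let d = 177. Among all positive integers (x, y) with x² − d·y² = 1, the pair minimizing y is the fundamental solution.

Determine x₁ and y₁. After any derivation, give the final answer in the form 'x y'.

62423 4692

√177 → a₀=13, period (3,3,2,8,2,3,3,26); ℓ=8 even so k=7
i=0: a=13 ⇒ p=13, q=1
i=1: a=3 ⇒ p=40, q=3
…
i=4: a=8 ⇒ p=2581, q=194
…
i=6: a=3 ⇒ p=18985, q=1427
i=7: a=3 ⇒ p=62423, q=4692
→ (62423, 4692).  Check: 62423²=3896630929, 177·4692²=3896630928, difference 1.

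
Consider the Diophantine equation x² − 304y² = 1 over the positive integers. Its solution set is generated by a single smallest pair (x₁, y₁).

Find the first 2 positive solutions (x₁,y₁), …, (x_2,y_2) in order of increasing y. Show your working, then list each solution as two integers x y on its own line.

[17; 2,3,2,1,1,1,1,1,2,3,2,34] for √304; ℓ=12 ⇒ convergent index 11
a_0=17:  p_0=17·1+0=17,  q_0=17·0+1=1
a_1=2:  p_1=2·17+1=35,  q_1=2·1+0=2
…
a_4=1:  p_4=1·279+122=401,  q_4=1·16+7=23
…
a_10=3:  p_10=3·7445+2842=25177,  q_10=3·427+163=1444
a_11=2:  p_11=2·25177+7445=57799,  q_11=2·1444+427=3315
→ (57799, 3315).  Check: 57799²=3340724401, 304·3315²=3340724400, difference 1.
k=2:  x_2 = 57799·57799+304·3315·3315 = 6681448801,  y_2 = 57799·3315+3315·57799 = 383207370

57799 3315
6681448801 383207370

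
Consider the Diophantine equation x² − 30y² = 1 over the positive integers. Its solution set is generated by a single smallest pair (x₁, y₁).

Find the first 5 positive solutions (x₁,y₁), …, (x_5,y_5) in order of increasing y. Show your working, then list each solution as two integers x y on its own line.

11 2
241 44
5291 966
116161 21208
2550251 465610

√30 → a₀=5, period (2,10); ℓ=2 even so k=1
a_0=5:  p_0=5·1+0=5,  q_0=5·0+1=1
a_1=2:  p_1=2·5+1=11,  q_1=2·1+0=2
→ (11, 2).  Check: 11²=121, 30·2²=120, difference 1.
(x_2, y_2) = (11·11 + 30·2·2, 11·2 + 2·11) = (241, 44)
(x_3, y_3) = (11·241 + 30·2·44, 11·44 + 2·241) = (5291, 966)
(x_4, y_4) = (11·5291 + 30·2·966, 11·966 + 2·5291) = (116161, 21208)
(x_5, y_5) = (11·116161 + 30·2·21208, 11·21208 + 2·116161) = (2550251, 465610)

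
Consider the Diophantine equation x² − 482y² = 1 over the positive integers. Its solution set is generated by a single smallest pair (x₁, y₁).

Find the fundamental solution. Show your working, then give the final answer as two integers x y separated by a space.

483 22

d=482: √d = [21; 1,20,1,42] (ℓ=4, even), read p_3/q_3
i=0: a=21 ⇒ p=21, q=1
i=1: a=1 ⇒ p=22, q=1
i=2: a=20 ⇒ p=461, q=21
i=3: a=1 ⇒ p=483, q=22
→ (483, 22).  Check: 483²=233289, 482·22²=233288, difference 1.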